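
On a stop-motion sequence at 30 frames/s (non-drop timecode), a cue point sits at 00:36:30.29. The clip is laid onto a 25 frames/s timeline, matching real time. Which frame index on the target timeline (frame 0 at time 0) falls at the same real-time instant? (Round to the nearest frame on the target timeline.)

Source frame index: (0×3600 + 36×60 + 30) × 30 + 29 = 65729.
Real time: 65729 / (30) = 65729/30 s.
Target frame: (65729/30) × (25) = 328645/6 ≈ 54774.167 → 54774.

frame 54774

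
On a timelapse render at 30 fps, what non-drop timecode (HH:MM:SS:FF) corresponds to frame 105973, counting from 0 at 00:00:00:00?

00:58:52:13

105973 ÷ 30 = 3532 full seconds, remainder 13 frames.
3532 s = 0 h 58 min 52 s.
Timecode: 00:58:52:13.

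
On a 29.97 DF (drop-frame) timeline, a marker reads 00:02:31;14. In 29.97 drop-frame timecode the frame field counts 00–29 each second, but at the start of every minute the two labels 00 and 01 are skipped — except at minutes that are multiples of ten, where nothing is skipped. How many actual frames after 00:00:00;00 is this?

4540

As if non-drop at 30 labels/s: (0 × 3600 + 2 × 60 + 31) × 30 + 14 = 4544.
Minute boundaries passed: 2; those not divisible by 10: 2 − 0 = 2; dropped labels = 2 × 2 = 4.
Actual frame index = 4544 − 4 = 4540.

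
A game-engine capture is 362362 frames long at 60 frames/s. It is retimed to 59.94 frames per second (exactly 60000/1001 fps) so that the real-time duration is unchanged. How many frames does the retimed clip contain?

Target frames = source frames × (target rate / source rate) = 362362 × (60000/1001)/(60) = 362362 × 1000/1001 = 362000.

362000 frames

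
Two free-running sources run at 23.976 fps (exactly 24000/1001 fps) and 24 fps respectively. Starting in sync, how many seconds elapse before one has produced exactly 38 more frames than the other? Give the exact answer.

19019/12 seconds

The gap grows by |24 − 24000/1001| = 24/1001 frames per second.
Time for a 38-frame gap: 38 ÷ (24/1001) = 19019/12 s.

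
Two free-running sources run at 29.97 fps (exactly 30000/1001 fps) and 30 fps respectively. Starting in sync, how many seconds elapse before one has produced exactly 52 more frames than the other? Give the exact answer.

26026/15 seconds

The gap grows by |30 − 30000/1001| = 30/1001 frames per second.
Time for a 52-frame gap: 52 ÷ (30/1001) = 26026/15 s.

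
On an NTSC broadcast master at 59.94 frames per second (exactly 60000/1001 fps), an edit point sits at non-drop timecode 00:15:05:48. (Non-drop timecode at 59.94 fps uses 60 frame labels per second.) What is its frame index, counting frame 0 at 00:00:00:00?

frame 54348

Total seconds to the label: (0 × 3600 + 15 × 60 + 5) = 905.
Frame index = 905 × 60 + 48 = 54348.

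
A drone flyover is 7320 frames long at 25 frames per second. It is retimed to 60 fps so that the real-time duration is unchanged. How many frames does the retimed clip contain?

17568 frames

Target frames = source frames × (target rate / source rate) = 7320 × (60)/(25) = 7320 × 12/5 = 17568.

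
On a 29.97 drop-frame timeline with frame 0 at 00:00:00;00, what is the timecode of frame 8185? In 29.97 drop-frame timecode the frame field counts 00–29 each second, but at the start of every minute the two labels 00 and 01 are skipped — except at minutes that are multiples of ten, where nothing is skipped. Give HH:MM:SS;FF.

00:04:33;03

Each 10-minute DF block holds 10 × 60 × 30 − 9 × 2 = 17982 frames. 8185 ÷ 17982 → 0 full blocks, remainder 8185.
Within the partial block the first minute is 1800 frames and each further minute 1798, so 4 further minute boundaries passed. Total skipped labels = 18 × 0 + 2 × 4 = 8.
Non-drop label index = 8185 + 8 = 8193; at 30 labels/s that is 00:04:33:03, i.e. DF 00:04:33;03.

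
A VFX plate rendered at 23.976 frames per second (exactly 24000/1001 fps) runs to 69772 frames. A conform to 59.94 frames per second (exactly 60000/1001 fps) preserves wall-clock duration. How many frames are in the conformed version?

Frames at target rate = 69772 × (60000/1001) / (24000/1001) = 174430.

174430 frames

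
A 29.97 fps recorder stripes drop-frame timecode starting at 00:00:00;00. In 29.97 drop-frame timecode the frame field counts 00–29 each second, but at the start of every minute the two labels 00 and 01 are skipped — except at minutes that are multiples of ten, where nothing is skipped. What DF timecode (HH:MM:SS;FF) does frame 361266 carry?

Each 10-minute DF block holds 10 × 60 × 30 − 9 × 2 = 17982 frames. 361266 ÷ 17982 → 20 full blocks, remainder 1626.
Within the partial block the first minute is 1800 frames and each further minute 1798, so 0 further minute boundaries passed. Total skipped labels = 18 × 20 + 2 × 0 = 360.
Non-drop label index = 361266 + 360 = 361626; at 30 labels/s that is 03:20:54:06, i.e. DF 03:20:54;06.

03:20:54;06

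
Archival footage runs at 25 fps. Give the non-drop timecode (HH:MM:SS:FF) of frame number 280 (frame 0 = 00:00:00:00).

280 ÷ 25 = 11 full seconds, remainder 5 frames.
11 s = 0 h 0 min 11 s.
Timecode: 00:00:11:05.

00:00:11:05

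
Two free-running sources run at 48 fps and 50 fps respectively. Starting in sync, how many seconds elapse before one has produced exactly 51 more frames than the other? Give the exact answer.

The gap grows by |50 − 48| = 2 frames per second.
Time for a 51-frame gap: 51 ÷ (2) = 25.5 s.

25.5 seconds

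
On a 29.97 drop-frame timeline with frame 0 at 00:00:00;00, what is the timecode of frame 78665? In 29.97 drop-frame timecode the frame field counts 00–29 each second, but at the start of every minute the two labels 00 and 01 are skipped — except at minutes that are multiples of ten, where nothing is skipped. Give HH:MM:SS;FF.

Each 10-minute DF block holds 10 × 60 × 30 − 9 × 2 = 17982 frames. 78665 ÷ 17982 → 4 full blocks, remainder 6737.
Within the partial block the first minute is 1800 frames and each further minute 1798, so 3 further minute boundaries passed. Total skipped labels = 18 × 4 + 2 × 3 = 78.
Non-drop label index = 78665 + 78 = 78743; at 30 labels/s that is 00:43:44:23, i.e. DF 00:43:44;23.

00:43:44;23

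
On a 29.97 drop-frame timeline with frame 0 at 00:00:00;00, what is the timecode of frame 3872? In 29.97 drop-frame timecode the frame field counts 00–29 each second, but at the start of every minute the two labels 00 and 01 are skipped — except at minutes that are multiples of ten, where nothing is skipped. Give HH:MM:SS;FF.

Ten DF minutes hold 17982 frames, so frame 3872 lies in block 0 (frames 0–17981) with 3872 frames into that block.
The block's first minute is 1800 frames and the rest 1798 each; 3872 frames reaches minute 2, so 0 × 18 + 2 × 2 = 4 labels have been skipped so far.
Adding those back, label number 3872 + 4 = 3876 at 30 labels/s is 129 s + 6 f = 0 h 2 min 9 s frame 6, i.e. 00:02:09;06.

00:02:09;06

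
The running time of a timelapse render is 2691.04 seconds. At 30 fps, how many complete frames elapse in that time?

80731 frames

Frames = 2691.04 × 30 = 403656/5 ≈ 80731.2000.
Complete frames: 80731.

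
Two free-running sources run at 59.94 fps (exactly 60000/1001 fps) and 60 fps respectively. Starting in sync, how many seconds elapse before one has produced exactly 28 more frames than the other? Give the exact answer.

The gap grows by |60 − 60000/1001| = 60/1001 frames per second.
Time for a 28-frame gap: 28 ÷ (60/1001) = 7007/15 s.

7007/15 seconds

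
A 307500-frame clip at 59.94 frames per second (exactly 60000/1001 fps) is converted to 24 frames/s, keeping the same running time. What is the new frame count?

Target frames = source frames × (target rate / source rate) = 307500 × (24)/(60000/1001) = 307500 × 1001/2500 = 123123.

123123 frames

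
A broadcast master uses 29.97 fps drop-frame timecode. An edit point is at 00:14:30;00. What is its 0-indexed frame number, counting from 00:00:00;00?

26074

As if non-drop at 30 labels/s: (0 × 3600 + 14 × 60 + 30) × 30 + 0 = 26100.
Minute boundaries passed: 14; those not divisible by 10: 14 − 1 = 13; dropped labels = 2 × 13 = 26.
Actual frame index = 26100 − 26 = 26074.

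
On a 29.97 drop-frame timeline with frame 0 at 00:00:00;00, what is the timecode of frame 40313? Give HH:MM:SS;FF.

Ten DF minutes hold 17982 frames, so frame 40313 lies in block 2 (frames 35964–53945) with 4349 frames into that block.
The block's first minute is 1800 frames and the rest 1798 each; 4349 frames reaches minute 2, so 2 × 18 + 2 × 2 = 40 labels have been skipped so far.
Adding those back, label number 40313 + 40 = 40353 at 30 labels/s is 1345 s + 3 f = 0 h 22 min 25 s frame 3, i.e. 00:22:25;03.

00:22:25;03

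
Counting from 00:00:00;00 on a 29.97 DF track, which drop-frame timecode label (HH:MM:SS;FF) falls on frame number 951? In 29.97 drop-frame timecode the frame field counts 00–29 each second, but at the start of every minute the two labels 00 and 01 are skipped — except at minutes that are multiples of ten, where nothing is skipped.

00:00:31;21

Each 10-minute DF block holds 10 × 60 × 30 − 9 × 2 = 17982 frames. 951 ÷ 17982 → 0 full blocks, remainder 951.
Within the partial block the first minute is 1800 frames and each further minute 1798, so 0 further minute boundaries passed. Total skipped labels = 18 × 0 + 2 × 0 = 0.
Non-drop label index = 951 + 0 = 951; at 30 labels/s that is 00:00:31:21, i.e. DF 00:00:31;21.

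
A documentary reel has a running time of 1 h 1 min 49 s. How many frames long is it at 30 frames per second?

111270 frames

1 h 1 min 49 s = 3709 s.
Frames = 3709 × 30 = 111270.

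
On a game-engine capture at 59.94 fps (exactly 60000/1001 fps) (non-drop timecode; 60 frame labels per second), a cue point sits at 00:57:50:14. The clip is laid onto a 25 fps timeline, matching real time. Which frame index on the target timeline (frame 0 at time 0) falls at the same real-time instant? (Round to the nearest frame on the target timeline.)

frame 86843

Source frame index: (0×3600 + 57×60 + 50) × 60 + 14 = 208214.
Real time: 208214 / (60000/1001) = 104211107/30000 s.
Target frame: (104211107/30000) × (25) = 104211107/1200 ≈ 86842.589 → 86843.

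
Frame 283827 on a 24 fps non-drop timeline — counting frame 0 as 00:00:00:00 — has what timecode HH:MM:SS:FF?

283827 ÷ 24 = 11826 full seconds, remainder 3 frames.
11826 s = 3 h 17 min 6 s.
Timecode: 03:17:06:03.

03:17:06:03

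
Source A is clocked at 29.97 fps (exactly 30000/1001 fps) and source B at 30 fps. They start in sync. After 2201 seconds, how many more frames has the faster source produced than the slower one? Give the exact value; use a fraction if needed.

66030/1001 frames

A emits 30000/1001 × 2201 = 66030000/1001 frames; B emits 30 × 2201 = 66030.
Difference = 66030/1001 frames (≈ 65.9640); B is ahead of A.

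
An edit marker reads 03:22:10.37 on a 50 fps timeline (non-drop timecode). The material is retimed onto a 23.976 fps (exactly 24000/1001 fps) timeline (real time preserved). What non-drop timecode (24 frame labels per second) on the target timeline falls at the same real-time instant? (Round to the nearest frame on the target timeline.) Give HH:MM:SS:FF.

03:21:58:15

Source frame index: (3×3600 + 22×60 + 10) × 50 + 37 = 606537.
Real time: 606537 / (50) = 606537/50 s.
Target frame: (606537/50) × (24000/1001) = 291137760/1001 ≈ 290846.913 → 290847.
At 24 labels/s: frame 290847 → 03:21:58:15.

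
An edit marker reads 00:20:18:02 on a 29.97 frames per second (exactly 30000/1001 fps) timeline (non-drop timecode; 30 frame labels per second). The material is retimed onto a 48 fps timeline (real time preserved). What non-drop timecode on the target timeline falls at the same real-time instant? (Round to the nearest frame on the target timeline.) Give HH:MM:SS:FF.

00:20:19:14

Source frame index: (0×3600 + 20×60 + 18) × 30 + 2 = 36542.
Real time: 36542 / (30000/1001) = 18289271/15000 s.
Target frame: (18289271/15000) × (48) = 36578542/625 ≈ 58525.667 → 58526.
At 48 labels/s: frame 58526 → 00:20:19:14.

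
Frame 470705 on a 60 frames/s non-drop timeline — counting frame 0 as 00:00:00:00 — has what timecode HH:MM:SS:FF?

02:10:45:05

470705 ÷ 60 = 7845 full seconds, remainder 5 frames.
7845 s = 2 h 10 min 45 s.
Timecode: 02:10:45:05.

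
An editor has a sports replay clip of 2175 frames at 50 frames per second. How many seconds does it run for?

43.5 seconds

Running time = 2175 / (50) = 43.5 s.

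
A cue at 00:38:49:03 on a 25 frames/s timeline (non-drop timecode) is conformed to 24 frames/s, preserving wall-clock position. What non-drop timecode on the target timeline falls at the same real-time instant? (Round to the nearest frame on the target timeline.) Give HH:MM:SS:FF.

Source frame index: (0×3600 + 38×60 + 49) × 25 + 3 = 58228.
Real time: 58228 / (25) = 58228/25 s.
Target frame: (58228/25) × (24) = 1397472/25 ≈ 55898.880 → 55899.
At 24 labels/s: frame 55899 → 00:38:49:03.

00:38:49:03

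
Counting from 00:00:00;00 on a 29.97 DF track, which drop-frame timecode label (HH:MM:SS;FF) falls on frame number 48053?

00:26:43;11

Each 10-minute DF block holds 10 × 60 × 30 − 9 × 2 = 17982 frames. 48053 ÷ 17982 → 2 full blocks, remainder 12089.
Within the partial block the first minute is 1800 frames and each further minute 1798, so 6 further minute boundaries passed. Total skipped labels = 18 × 2 + 2 × 6 = 48.
Non-drop label index = 48053 + 48 = 48101; at 30 labels/s that is 00:26:43:11, i.e. DF 00:26:43;11.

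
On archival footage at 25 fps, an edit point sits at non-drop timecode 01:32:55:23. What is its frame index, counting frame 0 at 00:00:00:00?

Total seconds to the label: (1 × 3600 + 32 × 60 + 55) = 5575.
Frame index = 5575 × 25 + 23 = 139398.

139398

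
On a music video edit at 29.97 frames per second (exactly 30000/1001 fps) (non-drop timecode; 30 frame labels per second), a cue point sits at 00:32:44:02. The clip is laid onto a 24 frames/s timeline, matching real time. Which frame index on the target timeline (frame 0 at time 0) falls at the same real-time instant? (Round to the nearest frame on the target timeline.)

frame 47185

Source frame index: (0×3600 + 32×60 + 44) × 30 + 2 = 58922.
Real time: 58922 / (30000/1001) = 29490461/15000 s.
Target frame: (29490461/15000) × (24) = 29490461/625 ≈ 47184.738 → 47185.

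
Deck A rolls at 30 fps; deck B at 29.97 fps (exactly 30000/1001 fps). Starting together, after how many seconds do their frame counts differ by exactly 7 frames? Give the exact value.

7007/30 seconds

The gap grows by |30000/1001 − 30| = 30/1001 frames per second.
Time for a 7-frame gap: 7 ÷ (30/1001) = 7007/30 s.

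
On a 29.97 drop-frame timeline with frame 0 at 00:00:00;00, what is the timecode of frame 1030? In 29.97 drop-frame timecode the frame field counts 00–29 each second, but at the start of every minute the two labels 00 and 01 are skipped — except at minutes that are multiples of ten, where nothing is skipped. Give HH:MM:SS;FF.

Each 10-minute DF block holds 10 × 60 × 30 − 9 × 2 = 17982 frames. 1030 ÷ 17982 → 0 full blocks, remainder 1030.
Within the partial block the first minute is 1800 frames and each further minute 1798, so 0 further minute boundaries passed. Total skipped labels = 18 × 0 + 2 × 0 = 0.
Non-drop label index = 1030 + 0 = 1030; at 30 labels/s that is 00:00:34:10, i.e. DF 00:00:34;10.

00:00:34;10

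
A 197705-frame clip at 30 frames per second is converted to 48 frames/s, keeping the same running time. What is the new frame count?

316328 frames

Target frames = source frames × (target rate / source rate) = 197705 × (48)/(30) = 197705 × 8/5 = 316328.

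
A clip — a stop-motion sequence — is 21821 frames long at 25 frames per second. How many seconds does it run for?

Running time = 21821 / (25) = 872.84 s.

872.84 seconds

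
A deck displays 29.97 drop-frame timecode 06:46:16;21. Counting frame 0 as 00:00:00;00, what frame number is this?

As if non-drop at 30 labels/s: (6 × 3600 + 46 × 60 + 16) × 30 + 21 = 731301.
Minute boundaries passed: 406; those not divisible by 10: 406 − 40 = 366; dropped labels = 2 × 366 = 732.
Actual frame index = 731301 − 732 = 730569.

730569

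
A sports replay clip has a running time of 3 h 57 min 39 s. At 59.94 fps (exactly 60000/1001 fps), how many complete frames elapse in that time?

3 h 57 min 39 s = 14259 s.
Frames = 14259 × 60000/1001 = 122220000/143 ≈ 854685.3147.
Complete frames: 854685.

854685 frames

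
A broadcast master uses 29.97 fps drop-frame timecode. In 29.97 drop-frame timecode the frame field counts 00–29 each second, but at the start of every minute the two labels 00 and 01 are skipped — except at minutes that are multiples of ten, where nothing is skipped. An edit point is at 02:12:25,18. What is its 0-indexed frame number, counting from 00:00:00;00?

238130

Complete 10-minute blocks: 13, each 17982 frames → 233766.
Remaining 2 whole minutes in the current block: 1800 + 1 × 1798 = 3598 frames.
Within the current minute: 25 × 30 + 18 − 2 = 766 (labels ;00/;01 skipped at this minute). Total = 233766 + 3598 + 766 = 238130.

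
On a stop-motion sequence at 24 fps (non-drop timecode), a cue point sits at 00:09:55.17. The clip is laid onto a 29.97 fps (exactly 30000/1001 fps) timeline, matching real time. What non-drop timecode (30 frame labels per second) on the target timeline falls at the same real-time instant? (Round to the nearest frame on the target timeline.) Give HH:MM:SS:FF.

00:09:55:03

Source frame index: (0×3600 + 9×60 + 55) × 24 + 17 = 14297.
Real time: 14297 / (24) = 14297/24 s.
Target frame: (14297/24) × (30000/1001) = 17871250/1001 ≈ 17853.397 → 17853.
At 30 labels/s: frame 17853 → 00:09:55:03.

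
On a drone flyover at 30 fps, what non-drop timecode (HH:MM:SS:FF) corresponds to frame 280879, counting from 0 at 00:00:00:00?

280879 ÷ 30 = 9362 full seconds, remainder 19 frames.
9362 s = 2 h 36 min 2 s.
Timecode: 02:36:02:19.

02:36:02:19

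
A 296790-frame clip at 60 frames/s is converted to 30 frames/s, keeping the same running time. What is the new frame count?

Target frames = source frames × (target rate / source rate) = 296790 × (30)/(60) = 296790 × 1/2 = 148395.

148395 frames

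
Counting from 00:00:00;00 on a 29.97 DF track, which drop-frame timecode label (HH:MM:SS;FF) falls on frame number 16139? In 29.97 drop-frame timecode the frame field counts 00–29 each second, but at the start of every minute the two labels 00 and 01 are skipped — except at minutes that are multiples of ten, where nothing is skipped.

Each 10-minute DF block holds 10 × 60 × 30 − 9 × 2 = 17982 frames. 16139 ÷ 17982 → 0 full blocks, remainder 16139.
Within the partial block the first minute is 1800 frames and each further minute 1798, so 8 further minute boundaries passed. Total skipped labels = 18 × 0 + 2 × 8 = 16.
Non-drop label index = 16139 + 16 = 16155; at 30 labels/s that is 00:08:58:15, i.e. DF 00:08:58;15.

00:08:58;15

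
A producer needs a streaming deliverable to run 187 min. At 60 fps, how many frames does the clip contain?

673200 frames

187 min = 11220 s.
Frames = 11220 × 60 = 673200.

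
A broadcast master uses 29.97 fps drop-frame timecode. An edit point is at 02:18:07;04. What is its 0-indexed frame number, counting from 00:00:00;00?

248364

Complete 10-minute blocks: 13, each 17982 frames → 233766.
Remaining 8 whole minutes in the current block: 1800 + 7 × 1798 = 14386 frames.
Within the current minute: 7 × 30 + 4 − 2 = 212 (labels ;00/;01 skipped at this minute). Total = 233766 + 14386 + 212 = 248364.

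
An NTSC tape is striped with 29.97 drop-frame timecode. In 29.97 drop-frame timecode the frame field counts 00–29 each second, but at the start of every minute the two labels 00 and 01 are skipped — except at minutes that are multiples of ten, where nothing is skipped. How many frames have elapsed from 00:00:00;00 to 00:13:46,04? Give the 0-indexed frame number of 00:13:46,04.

Complete 10-minute blocks: 1, each 17982 frames → 17982.
Remaining 3 whole minutes in the current block: 1800 + 2 × 1798 = 5396 frames.
Within the current minute: 46 × 30 + 4 − 2 = 1382 (labels ;00/;01 skipped at this minute). Total = 17982 + 5396 + 1382 = 24760.

24760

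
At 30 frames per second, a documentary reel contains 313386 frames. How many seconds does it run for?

10446.2 seconds

Running time = 313386 / (30) = 10446.2 s.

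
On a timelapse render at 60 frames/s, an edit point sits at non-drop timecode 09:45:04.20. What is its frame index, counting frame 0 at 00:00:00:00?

2106260

Total seconds to the label: (9 × 3600 + 45 × 60 + 4) = 35104.
Frame index = 35104 × 60 + 20 = 2106260.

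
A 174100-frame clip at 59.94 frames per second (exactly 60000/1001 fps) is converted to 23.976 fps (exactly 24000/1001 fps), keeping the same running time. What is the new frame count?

Target frames = source frames × (target rate / source rate) = 174100 × (24000/1001)/(60000/1001) = 174100 × 2/5 = 69640.

69640 frames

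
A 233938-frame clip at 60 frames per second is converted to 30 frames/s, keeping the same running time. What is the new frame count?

Target frames = source frames × (target rate / source rate) = 233938 × (30)/(60) = 233938 × 1/2 = 116969.

116969 frames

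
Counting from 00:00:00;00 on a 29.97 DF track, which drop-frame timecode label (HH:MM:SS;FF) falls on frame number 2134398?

19:46:57;24

Each 10-minute DF block holds 10 × 60 × 30 − 9 × 2 = 17982 frames. 2134398 ÷ 17982 → 118 full blocks, remainder 12522.
Within the partial block the first minute is 1800 frames and each further minute 1798, so 6 further minute boundaries passed. Total skipped labels = 18 × 118 + 2 × 6 = 2136.
Non-drop label index = 2134398 + 2136 = 2136534; at 30 labels/s that is 19:46:57:24, i.e. DF 19:46:57;24.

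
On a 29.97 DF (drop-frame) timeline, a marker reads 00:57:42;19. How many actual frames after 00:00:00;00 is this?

103775

As if non-drop at 30 labels/s: (0 × 3600 + 57 × 60 + 42) × 30 + 19 = 103879.
Minute boundaries passed: 57; those not divisible by 10: 57 − 5 = 52; dropped labels = 2 × 52 = 104.
Actual frame index = 103879 − 104 = 103775.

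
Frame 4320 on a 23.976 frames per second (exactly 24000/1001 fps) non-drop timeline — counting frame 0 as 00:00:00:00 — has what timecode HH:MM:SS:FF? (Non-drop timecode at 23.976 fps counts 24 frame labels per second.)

00:03:00:00

4320 ÷ 24 = 180 full seconds, remainder 0 frames.
180 s = 0 h 3 min 0 s.
Timecode: 00:03:00:00.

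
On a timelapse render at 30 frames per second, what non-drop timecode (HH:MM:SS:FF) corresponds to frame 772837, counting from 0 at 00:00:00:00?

772837 ÷ 30 = 25761 full seconds, remainder 7 frames.
25761 s = 7 h 9 min 21 s.
Timecode: 07:09:21:07.

07:09:21:07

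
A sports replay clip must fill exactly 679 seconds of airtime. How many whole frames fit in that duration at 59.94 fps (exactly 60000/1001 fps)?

Frames = 679 × 60000/1001 = 5820000/143 ≈ 40699.3007.
Complete frames: 40699.

40699 frames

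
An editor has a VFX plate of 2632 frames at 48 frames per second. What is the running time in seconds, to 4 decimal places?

Running time = 2632 × 1/48 = 329/6 s ≈ 54.8333 s.

54.8333 seconds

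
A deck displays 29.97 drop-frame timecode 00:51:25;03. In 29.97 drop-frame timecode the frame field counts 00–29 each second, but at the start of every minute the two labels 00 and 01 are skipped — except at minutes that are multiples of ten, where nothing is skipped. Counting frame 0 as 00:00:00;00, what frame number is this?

92461

Complete 10-minute blocks: 5, each 17982 frames → 89910.
Remaining 1 whole minute in the current block: 1800 + 0 × 1798 = 1800 frames.
Within the current minute: 25 × 30 + 3 − 2 = 751 (labels ;00/;01 skipped at this minute). Total = 89910 + 1800 + 751 = 92461.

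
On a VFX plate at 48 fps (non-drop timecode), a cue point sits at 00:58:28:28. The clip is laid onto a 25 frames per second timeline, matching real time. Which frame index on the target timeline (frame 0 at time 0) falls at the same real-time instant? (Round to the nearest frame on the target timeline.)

Source frame index: (0×3600 + 58×60 + 28) × 48 + 28 = 168412.
Real time: 168412 / (48) = 42103/12 s.
Target frame: (42103/12) × (25) = 1052575/12 ≈ 87714.583 → 87715.

frame 87715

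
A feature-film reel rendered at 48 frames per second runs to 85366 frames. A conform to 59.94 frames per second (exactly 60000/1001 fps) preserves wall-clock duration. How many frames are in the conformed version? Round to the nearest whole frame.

Frames at target rate = 85366 × (60000/1001) / (48) = 106707500/1001 ≈ 106600.899.
Nearest whole frame: 106601.

106601 frames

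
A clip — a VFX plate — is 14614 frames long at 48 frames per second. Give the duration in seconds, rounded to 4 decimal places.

Running time = 14614 × 1/48 = 7307/24 s ≈ 304.4583 s.

304.4583 seconds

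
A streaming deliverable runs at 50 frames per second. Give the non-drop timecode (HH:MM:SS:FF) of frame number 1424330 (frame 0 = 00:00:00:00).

1424330 ÷ 50 = 28486 full seconds, remainder 30 frames.
28486 s = 7 h 54 min 46 s.
Timecode: 07:54:46:30.

07:54:46:30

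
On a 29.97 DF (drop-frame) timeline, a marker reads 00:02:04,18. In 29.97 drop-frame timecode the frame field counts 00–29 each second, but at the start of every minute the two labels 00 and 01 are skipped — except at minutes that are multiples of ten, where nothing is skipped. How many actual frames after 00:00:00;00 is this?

3734

Complete 10-minute blocks: 0, each 17982 frames → 0.
Remaining 2 whole minutes in the current block: 1800 + 1 × 1798 = 3598 frames.
Within the current minute: 4 × 30 + 18 − 2 = 136 (labels ;00/;01 skipped at this minute). Total = 0 + 3598 + 136 = 3734.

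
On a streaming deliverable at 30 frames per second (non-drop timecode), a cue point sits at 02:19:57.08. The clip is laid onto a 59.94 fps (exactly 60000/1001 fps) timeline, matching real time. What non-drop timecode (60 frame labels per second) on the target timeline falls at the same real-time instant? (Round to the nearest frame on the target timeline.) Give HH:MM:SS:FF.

02:19:48:53

Source frame index: (2×3600 + 19×60 + 57) × 30 + 8 = 251918.
Real time: 251918 / (30) = 125959/15 s.
Target frame: (125959/15) × (60000/1001) = 503836000/1001 ≈ 503332.667 → 503333.
At 60 labels/s: frame 503333 → 02:19:48:53.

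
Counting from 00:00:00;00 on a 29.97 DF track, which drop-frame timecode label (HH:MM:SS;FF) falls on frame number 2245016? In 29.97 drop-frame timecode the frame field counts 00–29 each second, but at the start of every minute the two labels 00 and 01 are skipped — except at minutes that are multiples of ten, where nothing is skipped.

20:48:28;24

Each 10-minute DF block holds 10 × 60 × 30 − 9 × 2 = 17982 frames. 2245016 ÷ 17982 → 124 full blocks, remainder 15248.
Within the partial block the first minute is 1800 frames and each further minute 1798, so 8 further minute boundaries passed. Total skipped labels = 18 × 124 + 2 × 8 = 2248.
Non-drop label index = 2245016 + 2248 = 2247264; at 30 labels/s that is 20:48:28:24, i.e. DF 20:48:28;24.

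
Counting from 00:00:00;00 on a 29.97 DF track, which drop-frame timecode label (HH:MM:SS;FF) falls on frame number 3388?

00:01:53;00

Ten DF minutes hold 17982 frames, so frame 3388 lies in block 0 (frames 0–17981) with 3388 frames into that block.
The block's first minute is 1800 frames and the rest 1798 each; 3388 frames reaches minute 1, so 0 × 18 + 1 × 2 = 2 labels have been skipped so far.
Adding those back, label number 3388 + 2 = 3390 at 30 labels/s is 113 s + 0 f = 0 h 1 min 53 s frame 0, i.e. 00:01:53;00.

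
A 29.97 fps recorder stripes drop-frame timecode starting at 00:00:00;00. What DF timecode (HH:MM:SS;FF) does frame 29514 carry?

00:16:24;24

Ten DF minutes hold 17982 frames, so frame 29514 lies in block 1 (frames 17982–35963) with 11532 frames into that block.
The block's first minute is 1800 frames and the rest 1798 each; 11532 frames reaches minute 6, so 1 × 18 + 6 × 2 = 30 labels have been skipped so far.
Adding those back, label number 29514 + 30 = 29544 at 30 labels/s is 984 s + 24 f = 0 h 16 min 24 s frame 24, i.e. 00:16:24;24.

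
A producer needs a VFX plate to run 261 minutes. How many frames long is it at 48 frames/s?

751680 frames

261 min = 15660 s.
Frames = 15660 × 48 = 751680.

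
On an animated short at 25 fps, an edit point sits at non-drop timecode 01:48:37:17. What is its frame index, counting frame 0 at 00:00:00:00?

Total seconds to the label: (1 × 3600 + 48 × 60 + 37) = 6517.
Frame index = 6517 × 25 + 17 = 162942.

frame 162942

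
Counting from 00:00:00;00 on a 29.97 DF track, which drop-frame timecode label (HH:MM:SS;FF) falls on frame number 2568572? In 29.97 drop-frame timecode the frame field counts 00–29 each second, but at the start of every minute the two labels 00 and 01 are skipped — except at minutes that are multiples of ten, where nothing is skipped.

Each 10-minute DF block holds 10 × 60 × 30 − 9 × 2 = 17982 frames. 2568572 ÷ 17982 → 142 full blocks, remainder 15128.
Within the partial block the first minute is 1800 frames and each further minute 1798, so 8 further minute boundaries passed. Total skipped labels = 18 × 142 + 2 × 8 = 2572.
Non-drop label index = 2568572 + 2572 = 2571144; at 30 labels/s that is 23:48:24:24, i.e. DF 23:48:24;24.

23:48:24;24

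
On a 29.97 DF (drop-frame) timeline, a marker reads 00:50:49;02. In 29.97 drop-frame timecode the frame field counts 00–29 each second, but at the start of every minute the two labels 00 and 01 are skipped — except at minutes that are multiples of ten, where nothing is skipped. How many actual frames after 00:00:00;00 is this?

91382

As if non-drop at 30 labels/s: (0 × 3600 + 50 × 60 + 49) × 30 + 2 = 91472.
Minute boundaries passed: 50; those not divisible by 10: 50 − 5 = 45; dropped labels = 2 × 45 = 90.
Actual frame index = 91472 − 90 = 91382.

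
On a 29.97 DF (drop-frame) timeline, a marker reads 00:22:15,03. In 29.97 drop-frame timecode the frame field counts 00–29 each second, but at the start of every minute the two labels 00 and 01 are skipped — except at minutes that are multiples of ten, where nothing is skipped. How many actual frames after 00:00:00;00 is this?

As if non-drop at 30 labels/s: (0 × 3600 + 22 × 60 + 15) × 30 + 3 = 40053.
Minute boundaries passed: 22; those not divisible by 10: 22 − 2 = 20; dropped labels = 2 × 20 = 40.
Actual frame index = 40053 − 40 = 40013.

40013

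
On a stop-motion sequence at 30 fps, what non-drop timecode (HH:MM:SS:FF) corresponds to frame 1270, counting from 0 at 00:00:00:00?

00:00:42:10

1270 ÷ 30 = 42 full seconds, remainder 10 frames.
42 s = 0 h 0 min 42 s.
Timecode: 00:00:42:10.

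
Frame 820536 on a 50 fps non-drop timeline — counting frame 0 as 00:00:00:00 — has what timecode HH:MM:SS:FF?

04:33:30:36

820536 ÷ 50 = 16410 full seconds, remainder 36 frames.
16410 s = 4 h 33 min 30 s.
Timecode: 04:33:30:36.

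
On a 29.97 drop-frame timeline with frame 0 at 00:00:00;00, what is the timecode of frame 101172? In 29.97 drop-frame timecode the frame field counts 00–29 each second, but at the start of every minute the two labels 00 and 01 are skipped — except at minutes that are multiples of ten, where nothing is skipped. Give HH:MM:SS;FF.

00:56:15;24

Each 10-minute DF block holds 10 × 60 × 30 − 9 × 2 = 17982 frames. 101172 ÷ 17982 → 5 full blocks, remainder 11262.
Within the partial block the first minute is 1800 frames and each further minute 1798, so 6 further minute boundaries passed. Total skipped labels = 18 × 5 + 2 × 6 = 102.
Non-drop label index = 101172 + 102 = 101274; at 30 labels/s that is 00:56:15:24, i.e. DF 00:56:15;24.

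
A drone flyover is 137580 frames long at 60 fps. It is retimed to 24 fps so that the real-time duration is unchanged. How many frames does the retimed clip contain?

55032 frames

Frames at target rate = 137580 × (24) / (60) = 55032.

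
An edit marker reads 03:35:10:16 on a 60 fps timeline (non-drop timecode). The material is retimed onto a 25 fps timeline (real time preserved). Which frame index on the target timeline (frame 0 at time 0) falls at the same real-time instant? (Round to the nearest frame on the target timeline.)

frame 322757

Source frame index: (3×3600 + 35×60 + 10) × 60 + 16 = 774616.
Real time: 774616 / (60) = 193654/15 s.
Target frame: (193654/15) × (25) = 968270/3 ≈ 322756.667 → 322757.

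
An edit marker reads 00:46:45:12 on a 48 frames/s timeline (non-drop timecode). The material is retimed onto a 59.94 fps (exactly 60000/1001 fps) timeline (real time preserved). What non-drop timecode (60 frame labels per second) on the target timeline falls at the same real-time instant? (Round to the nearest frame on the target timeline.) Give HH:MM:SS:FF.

00:46:42:27

Source frame index: (0×3600 + 46×60 + 45) × 48 + 12 = 134652.
Real time: 134652 / (48) = 11221/4 s.
Target frame: (11221/4) × (60000/1001) = 24045000/143 ≈ 168146.853 → 168147.
At 60 labels/s: frame 168147 → 00:46:42:27.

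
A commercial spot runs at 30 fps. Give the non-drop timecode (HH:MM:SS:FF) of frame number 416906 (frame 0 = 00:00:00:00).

03:51:36:26

416906 ÷ 30 = 13896 full seconds, remainder 26 frames.
13896 s = 3 h 51 min 36 s.
Timecode: 03:51:36:26.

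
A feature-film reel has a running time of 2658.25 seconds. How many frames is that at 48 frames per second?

127596 frames

Frames = 2658.25 × 48 = 127596.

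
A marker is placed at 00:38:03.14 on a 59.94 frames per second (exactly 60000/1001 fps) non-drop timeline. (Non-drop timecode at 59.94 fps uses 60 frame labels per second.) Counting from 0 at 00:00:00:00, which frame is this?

Total seconds to the label: (0 × 3600 + 38 × 60 + 3) = 2283.
Frame index = 2283 × 60 + 14 = 136994.

frame 136994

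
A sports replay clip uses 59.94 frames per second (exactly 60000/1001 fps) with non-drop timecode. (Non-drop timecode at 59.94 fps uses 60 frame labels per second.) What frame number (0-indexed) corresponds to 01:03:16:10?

Total seconds to the label: (1 × 3600 + 3 × 60 + 16) = 3796.
Frame index = 3796 × 60 + 10 = 227770.

frame 227770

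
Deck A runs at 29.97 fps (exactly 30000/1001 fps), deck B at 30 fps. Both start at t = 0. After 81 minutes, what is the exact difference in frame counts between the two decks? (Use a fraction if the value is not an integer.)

81 min = 4860 s.
A emits 30000/1001 × 4860 = 145800000/1001 frames; B emits 30 × 4860 = 145800.
Difference = 145800/1001 frames (≈ 145.6543); B is ahead of A.

145800/1001 frames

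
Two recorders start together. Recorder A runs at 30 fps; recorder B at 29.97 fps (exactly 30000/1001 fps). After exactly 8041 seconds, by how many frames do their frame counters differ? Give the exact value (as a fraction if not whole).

21930/91 frames

A emits 30 × 8041 = 241230 frames; B emits 30000/1001 × 8041 = 21930000/91.
Difference = 21930/91 frames (≈ 240.9890); B is behind A.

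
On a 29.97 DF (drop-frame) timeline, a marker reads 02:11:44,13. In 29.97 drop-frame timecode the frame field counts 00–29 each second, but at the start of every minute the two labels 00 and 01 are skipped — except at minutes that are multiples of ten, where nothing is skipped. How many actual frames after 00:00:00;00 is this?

236897

Complete 10-minute blocks: 13, each 17982 frames → 233766.
Remaining 1 whole minute in the current block: 1800 + 0 × 1798 = 1800 frames.
Within the current minute: 44 × 30 + 13 − 2 = 1331 (labels ;00/;01 skipped at this minute). Total = 233766 + 1800 + 1331 = 236897.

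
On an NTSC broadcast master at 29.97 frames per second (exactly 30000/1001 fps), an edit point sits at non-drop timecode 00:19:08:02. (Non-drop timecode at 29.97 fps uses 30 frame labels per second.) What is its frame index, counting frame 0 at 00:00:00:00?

34442

Total seconds to the label: (0 × 3600 + 19 × 60 + 8) = 1148.
Frame index = 1148 × 30 + 2 = 34442.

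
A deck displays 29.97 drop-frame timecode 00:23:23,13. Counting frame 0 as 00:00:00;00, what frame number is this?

42061

As if non-drop at 30 labels/s: (0 × 3600 + 23 × 60 + 23) × 30 + 13 = 42103.
Minute boundaries passed: 23; those not divisible by 10: 23 − 2 = 21; dropped labels = 2 × 21 = 42.
Actual frame index = 42103 − 42 = 42061.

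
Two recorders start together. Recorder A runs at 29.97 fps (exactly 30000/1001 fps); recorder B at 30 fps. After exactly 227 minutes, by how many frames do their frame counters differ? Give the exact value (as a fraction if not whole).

227 min = 13620 s.
A emits 30000/1001 × 13620 = 408600000/1001 frames; B emits 30 × 13620 = 408600.
Difference = 408600/1001 frames (≈ 408.1918); B is ahead of A.

408600/1001 frames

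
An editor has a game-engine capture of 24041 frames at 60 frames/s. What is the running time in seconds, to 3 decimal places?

Running time = 24041 × 1/60 = 24041/60 s ≈ 400.683 s.

400.683 seconds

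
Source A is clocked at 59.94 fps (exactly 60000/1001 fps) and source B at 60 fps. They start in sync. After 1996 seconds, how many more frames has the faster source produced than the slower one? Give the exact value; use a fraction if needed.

119760/1001 frames

A emits 60000/1001 × 1996 = 119760000/1001 frames; B emits 60 × 1996 = 119760.
Difference = 119760/1001 frames (≈ 119.6404); B is ahead of A.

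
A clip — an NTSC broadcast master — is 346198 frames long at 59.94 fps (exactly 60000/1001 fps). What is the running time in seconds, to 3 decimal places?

Running time = 346198 × 1001/60000 = 173272099/30000 s ≈ 5775.737 s.

5775.737 seconds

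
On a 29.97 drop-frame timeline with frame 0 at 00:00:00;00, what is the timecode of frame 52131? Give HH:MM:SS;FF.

Each 10-minute DF block holds 10 × 60 × 30 − 9 × 2 = 17982 frames. 52131 ÷ 17982 → 2 full blocks, remainder 16167.
Within the partial block the first minute is 1800 frames and each further minute 1798, so 8 further minute boundaries passed. Total skipped labels = 18 × 2 + 2 × 8 = 52.
Non-drop label index = 52131 + 52 = 52183; at 30 labels/s that is 00:28:59:13, i.e. DF 00:28:59;13.

00:28:59;13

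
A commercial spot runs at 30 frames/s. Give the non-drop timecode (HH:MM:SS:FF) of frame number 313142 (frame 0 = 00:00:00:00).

02:53:58:02

313142 ÷ 30 = 10438 full seconds, remainder 2 frames.
10438 s = 2 h 53 min 58 s.
Timecode: 02:53:58:02.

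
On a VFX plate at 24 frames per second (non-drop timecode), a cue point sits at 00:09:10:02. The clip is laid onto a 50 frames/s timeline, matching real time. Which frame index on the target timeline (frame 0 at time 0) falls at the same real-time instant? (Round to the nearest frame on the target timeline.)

Source frame index: (0×3600 + 9×60 + 10) × 24 + 2 = 13202.
Real time: 13202 / (24) = 6601/12 s.
Target frame: (6601/12) × (50) = 165025/6 ≈ 27504.167 → 27504.

frame 27504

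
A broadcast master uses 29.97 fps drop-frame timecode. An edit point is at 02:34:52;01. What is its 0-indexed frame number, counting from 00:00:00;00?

278483

As if non-drop at 30 labels/s: (2 × 3600 + 34 × 60 + 52) × 30 + 1 = 278761.
Minute boundaries passed: 154; those not divisible by 10: 154 − 15 = 139; dropped labels = 2 × 139 = 278.
Actual frame index = 278761 − 278 = 278483.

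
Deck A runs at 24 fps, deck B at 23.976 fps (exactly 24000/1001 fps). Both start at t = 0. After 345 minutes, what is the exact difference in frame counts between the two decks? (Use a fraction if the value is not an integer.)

496800/1001 frames

345 min = 20700 s.
A emits 24 × 20700 = 496800 frames; B emits 24000/1001 × 20700 = 496800000/1001.
Difference = 496800/1001 frames (≈ 496.3037); B is behind A.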